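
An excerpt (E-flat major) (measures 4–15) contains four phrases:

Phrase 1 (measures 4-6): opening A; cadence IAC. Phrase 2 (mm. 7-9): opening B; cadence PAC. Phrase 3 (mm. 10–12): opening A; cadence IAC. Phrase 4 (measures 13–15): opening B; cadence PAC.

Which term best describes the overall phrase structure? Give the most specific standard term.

The cadence pattern IAC–PAC–IAC–PAC is weak–strong twice, and phrases 3–4 restate phrases 1–2: a period heard twice, not a double period (which would end weakly at phrase 2).

repeated period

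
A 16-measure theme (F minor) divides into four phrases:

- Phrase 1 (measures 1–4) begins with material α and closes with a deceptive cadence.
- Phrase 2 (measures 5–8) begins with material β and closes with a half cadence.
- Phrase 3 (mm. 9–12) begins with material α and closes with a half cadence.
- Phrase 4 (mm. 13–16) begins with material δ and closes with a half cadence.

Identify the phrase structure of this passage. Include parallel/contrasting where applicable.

Phrase 4 ends with a half cadence, no stronger than phrase 2's half cadence, so the four phrases do not form a double period; nor do phrases 3–4 duplicate 1–2, so it is not a repeated period. With no phrase reaching a conclusive cadence, the passage is a phrase group.

phrase group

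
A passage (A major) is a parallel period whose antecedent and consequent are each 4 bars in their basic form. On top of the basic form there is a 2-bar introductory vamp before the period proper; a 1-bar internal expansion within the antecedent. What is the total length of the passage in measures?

Basic parallel period: 4 + 4 = 8 bars.
8 (basic form) + 2 (introduction) + 1 (internal expansion) = 11.

11 measures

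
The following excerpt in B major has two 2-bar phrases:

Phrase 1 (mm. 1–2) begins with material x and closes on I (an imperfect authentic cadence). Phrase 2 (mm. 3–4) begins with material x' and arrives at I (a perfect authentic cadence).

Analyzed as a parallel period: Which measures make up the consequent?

The antecedent is the phrase ending with the weaker cadence (imperfect authentic cadence, phrase 1) and the consequent the one ending more conclusively (perfect authentic cadence, phrase 2); the consequent is measures 3–4.

measures 3–4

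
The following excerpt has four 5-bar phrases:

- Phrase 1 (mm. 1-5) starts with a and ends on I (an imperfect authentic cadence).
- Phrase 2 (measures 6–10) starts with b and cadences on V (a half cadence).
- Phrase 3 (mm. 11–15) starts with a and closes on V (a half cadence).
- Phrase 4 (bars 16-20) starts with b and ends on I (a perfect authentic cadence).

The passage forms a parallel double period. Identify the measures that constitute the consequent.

measures 11–20

In a double period the four phrases pair into a large antecedent (phrases 1–2, ending half cadence) and a large consequent (phrases 3–4, ending perfect authentic cadence). The consequent spans mm. 11-20.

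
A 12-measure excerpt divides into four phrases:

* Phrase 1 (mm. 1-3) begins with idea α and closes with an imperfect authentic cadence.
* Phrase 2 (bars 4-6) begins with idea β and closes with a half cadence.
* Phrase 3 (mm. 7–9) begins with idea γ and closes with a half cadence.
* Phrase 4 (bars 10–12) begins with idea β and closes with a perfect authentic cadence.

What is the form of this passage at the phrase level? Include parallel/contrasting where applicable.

contrasting double period

Four phrases in two halves: the first half (mm. 1-6) ends with a half cadence, the second (measures 7–12) with a perfect authentic cadence — a large antecedent–consequent pair, i.e. a double period.
Phrase 3 begins with different material from phrase 1, making it contrasting.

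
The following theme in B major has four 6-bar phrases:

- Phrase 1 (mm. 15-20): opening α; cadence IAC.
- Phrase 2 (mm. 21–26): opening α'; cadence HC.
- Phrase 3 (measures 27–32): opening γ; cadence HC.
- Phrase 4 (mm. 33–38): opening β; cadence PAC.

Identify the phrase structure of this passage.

Four phrases in two halves: the first half (mm. 15-26) ends with a half cadence, the second (mm. 27-38) with a perfect authentic cadence — a large antecedent–consequent pair, i.e. a double period.
Phrase 3 begins with different material from phrase 1, making it contrasting.

contrasting double period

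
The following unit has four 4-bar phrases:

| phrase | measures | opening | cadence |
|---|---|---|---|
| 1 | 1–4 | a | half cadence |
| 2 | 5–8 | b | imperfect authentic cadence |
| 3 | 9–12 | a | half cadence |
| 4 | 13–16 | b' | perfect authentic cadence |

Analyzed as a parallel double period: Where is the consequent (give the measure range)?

measures 9–16

In a double period the four phrases pair into a large antecedent (phrases 1–2, ending imperfect authentic cadence) and a large consequent (phrases 3–4, ending perfect authentic cadence). The consequent spans mm. 9–16.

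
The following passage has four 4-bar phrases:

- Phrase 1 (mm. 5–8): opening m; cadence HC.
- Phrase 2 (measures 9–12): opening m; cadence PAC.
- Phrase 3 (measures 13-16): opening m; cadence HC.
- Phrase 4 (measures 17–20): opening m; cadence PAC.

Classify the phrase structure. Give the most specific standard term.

repeated period

The cadence pattern HC–PAC–HC–PAC is weak–strong twice, and phrases 3–4 restate phrases 1–2: a period heard twice, not a double period (which would end weakly at phrase 2).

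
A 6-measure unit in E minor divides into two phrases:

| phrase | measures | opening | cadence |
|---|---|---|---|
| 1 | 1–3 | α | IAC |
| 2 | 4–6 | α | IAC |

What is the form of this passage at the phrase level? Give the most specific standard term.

repeated phrase

Both phrases have the same opening (α) and the same cadence (imperfect authentic cadence): the second is a restatement, not a consequent, so this is a repeated phrase rather than a period.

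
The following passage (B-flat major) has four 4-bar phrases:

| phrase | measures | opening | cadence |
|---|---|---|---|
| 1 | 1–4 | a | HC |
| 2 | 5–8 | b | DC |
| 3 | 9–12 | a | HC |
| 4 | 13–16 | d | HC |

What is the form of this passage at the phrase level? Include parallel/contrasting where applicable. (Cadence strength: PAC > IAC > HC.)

Phrase 4 ends with a half cadence, no stronger than phrase 2's deceptive cadence, so the four phrases do not form a double period; nor do phrases 3–4 duplicate 1–2, so it is not a repeated period. With no phrase reaching a conclusive cadence, the passage is a phrase group.

phrase group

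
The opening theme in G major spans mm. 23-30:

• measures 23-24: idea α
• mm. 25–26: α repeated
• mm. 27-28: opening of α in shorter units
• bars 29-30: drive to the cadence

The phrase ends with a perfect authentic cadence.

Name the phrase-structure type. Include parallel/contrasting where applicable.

Basic idea (measures 23-24) + its repetition (measures 25–26) form the presentation; fragmentation and cadence (mm. 27–30) form the continuation — the 8-bar whole is a sentence.

sentence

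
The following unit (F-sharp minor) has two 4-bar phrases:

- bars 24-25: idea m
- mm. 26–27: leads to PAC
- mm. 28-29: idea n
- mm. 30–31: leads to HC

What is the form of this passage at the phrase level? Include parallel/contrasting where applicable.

The second phrase closes with a half cadence, which is not stronger than the first phrase's perfect authentic cadence; without a weak→strong cadential pair there is no antecedent–consequent relationship, so this is a phrase group rather than a period.

phrase group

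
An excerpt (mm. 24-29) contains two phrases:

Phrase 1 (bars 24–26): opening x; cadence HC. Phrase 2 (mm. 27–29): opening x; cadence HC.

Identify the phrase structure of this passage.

Both phrases have the same opening (x) and the same cadence (half cadence): the second is a restatement, not a consequent, so this is a repeated phrase rather than a period.

repeated phrase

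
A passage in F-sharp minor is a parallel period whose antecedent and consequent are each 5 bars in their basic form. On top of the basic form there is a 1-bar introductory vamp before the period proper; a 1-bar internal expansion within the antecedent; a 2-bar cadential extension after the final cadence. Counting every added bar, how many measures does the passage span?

Basic parallel period: 5 + 5 = 10 bars.
10 (basic form) + 1 (introduction) + 1 (internal expansion) + 2 (cadential extension) = 14.

14 measures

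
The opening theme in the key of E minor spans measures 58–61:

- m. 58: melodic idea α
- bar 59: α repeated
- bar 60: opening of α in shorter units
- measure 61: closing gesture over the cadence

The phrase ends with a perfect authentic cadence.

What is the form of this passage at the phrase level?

Basic idea (bar 58) + its repetition (m. 59) form the presentation; fragmentation and cadence (bars 60-61) form the continuation — the 4-bar whole is a sentence.

sentence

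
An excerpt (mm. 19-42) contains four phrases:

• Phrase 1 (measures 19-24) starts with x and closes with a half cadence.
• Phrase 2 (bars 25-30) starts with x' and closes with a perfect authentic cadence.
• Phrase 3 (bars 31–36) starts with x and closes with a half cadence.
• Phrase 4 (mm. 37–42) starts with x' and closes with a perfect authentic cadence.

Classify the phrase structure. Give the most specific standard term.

repeated period

The cadence pattern HC–PAC–HC–PAC is weak–strong twice, and phrases 3–4 restate phrases 1–2: a period heard twice, not a double period (which would end weakly at phrase 2).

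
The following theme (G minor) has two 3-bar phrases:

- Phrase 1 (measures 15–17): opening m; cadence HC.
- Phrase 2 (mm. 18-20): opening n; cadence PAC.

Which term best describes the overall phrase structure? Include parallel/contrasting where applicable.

contrasting period

Phrase 1 ends with a half cadence (weaker) and phrase 2 with a perfect authentic cadence (stronger): antecedent + consequent = a period.
The two phrases open with different material (m / n), so the period is contrasting.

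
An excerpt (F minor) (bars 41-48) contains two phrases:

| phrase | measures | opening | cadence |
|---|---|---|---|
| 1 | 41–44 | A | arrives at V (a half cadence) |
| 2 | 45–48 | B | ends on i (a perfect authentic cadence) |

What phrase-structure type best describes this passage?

Phrase 1 ends with a half cadence (weaker) and phrase 2 with a perfect authentic cadence (stronger): antecedent + consequent = a period.
The two phrases open with different material (A / B), so the period is contrasting.

contrasting period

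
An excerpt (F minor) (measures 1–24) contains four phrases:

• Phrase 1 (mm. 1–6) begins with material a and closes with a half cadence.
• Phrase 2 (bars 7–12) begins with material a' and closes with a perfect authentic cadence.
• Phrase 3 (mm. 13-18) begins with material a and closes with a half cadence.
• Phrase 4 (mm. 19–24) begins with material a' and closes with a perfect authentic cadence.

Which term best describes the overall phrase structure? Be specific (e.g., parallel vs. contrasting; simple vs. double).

repeated period

The cadence pattern HC–PAC–HC–PAC is weak–strong twice, and phrases 3–4 restate phrases 1–2: a period heard twice, not a double period (which would end weakly at phrase 2).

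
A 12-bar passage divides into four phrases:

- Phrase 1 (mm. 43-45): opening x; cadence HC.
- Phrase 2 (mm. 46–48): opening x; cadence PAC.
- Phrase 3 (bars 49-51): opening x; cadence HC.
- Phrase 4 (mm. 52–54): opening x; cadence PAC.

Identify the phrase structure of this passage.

The cadence pattern HC–PAC–HC–PAC is weak–strong twice, and phrases 3–4 restate phrases 1–2: a period heard twice, not a double period (which would end weakly at phrase 2).

repeated period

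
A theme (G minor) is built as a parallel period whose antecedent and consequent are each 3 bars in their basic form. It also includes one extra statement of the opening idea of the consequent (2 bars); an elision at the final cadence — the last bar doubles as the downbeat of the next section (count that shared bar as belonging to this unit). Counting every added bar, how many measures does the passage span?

Basic parallel period: 3 + 3 = 6 bars.
6 (basic form) + 2 (extra statement) = 8.
The elision shares a bar with the next section but does not change this unit's count.

8 measures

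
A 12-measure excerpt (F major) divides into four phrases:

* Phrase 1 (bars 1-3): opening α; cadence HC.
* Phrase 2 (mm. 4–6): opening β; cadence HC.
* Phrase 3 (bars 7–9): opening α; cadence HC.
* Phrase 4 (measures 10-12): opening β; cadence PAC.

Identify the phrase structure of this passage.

parallel double period

Four phrases in two halves: the first half (measures 1–6) ends with a half cadence, the second (mm. 7-12) with a perfect authentic cadence — a large antecedent–consequent pair, i.e. a double period.
Phrase 3 begins with the same material as phrase 1, making it parallel.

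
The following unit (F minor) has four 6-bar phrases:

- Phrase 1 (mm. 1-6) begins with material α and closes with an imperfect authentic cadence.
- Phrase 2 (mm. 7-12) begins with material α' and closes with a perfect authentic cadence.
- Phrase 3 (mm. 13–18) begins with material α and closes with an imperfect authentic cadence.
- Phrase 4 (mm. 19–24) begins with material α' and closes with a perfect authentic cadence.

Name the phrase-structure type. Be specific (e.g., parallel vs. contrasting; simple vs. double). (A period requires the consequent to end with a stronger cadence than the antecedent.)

The cadence pattern IAC–PAC–IAC–PAC is weak–strong twice, and phrases 3–4 restate phrases 1–2: a period heard twice, not a double period (which would end weakly at phrase 2).

repeated period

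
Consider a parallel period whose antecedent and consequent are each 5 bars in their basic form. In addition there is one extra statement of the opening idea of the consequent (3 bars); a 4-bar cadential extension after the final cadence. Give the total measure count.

17 measures

Basic parallel period: 5 + 5 = 10 bars.
10 (basic form) + 3 (extra statement) + 4 (cadential extension) = 17.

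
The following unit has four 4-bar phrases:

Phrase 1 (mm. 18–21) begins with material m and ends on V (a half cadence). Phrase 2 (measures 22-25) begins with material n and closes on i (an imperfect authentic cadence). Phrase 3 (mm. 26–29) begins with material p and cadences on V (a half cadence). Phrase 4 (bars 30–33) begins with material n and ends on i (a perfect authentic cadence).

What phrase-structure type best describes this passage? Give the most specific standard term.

Four phrases in two halves: the first half (measures 18–25) ends with an imperfect authentic cadence, the second (bars 26–33) with a perfect authentic cadence — a large antecedent–consequent pair, i.e. a double period.
Phrase 3 begins with different material from phrase 1, making it contrasting.

contrasting double period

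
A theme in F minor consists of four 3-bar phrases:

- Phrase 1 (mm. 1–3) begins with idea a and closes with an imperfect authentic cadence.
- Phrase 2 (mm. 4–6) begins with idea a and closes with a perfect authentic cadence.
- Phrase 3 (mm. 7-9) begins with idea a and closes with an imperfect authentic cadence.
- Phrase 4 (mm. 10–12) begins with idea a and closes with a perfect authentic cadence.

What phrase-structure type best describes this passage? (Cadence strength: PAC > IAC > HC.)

repeated period

The cadence pattern IAC–PAC–IAC–PAC is weak–strong twice, and phrases 3–4 restate phrases 1–2: a period heard twice, not a double period (which would end weakly at phrase 2).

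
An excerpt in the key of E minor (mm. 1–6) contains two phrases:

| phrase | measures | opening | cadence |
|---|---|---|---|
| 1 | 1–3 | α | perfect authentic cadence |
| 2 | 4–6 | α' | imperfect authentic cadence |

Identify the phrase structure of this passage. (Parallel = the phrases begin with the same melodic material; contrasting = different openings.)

The second phrase closes with an imperfect authentic cadence, which is not stronger than the first phrase's perfect authentic cadence; without a weak→strong cadential pair there is no antecedent–consequent relationship, so this is a phrase group rather than a period.

phrase group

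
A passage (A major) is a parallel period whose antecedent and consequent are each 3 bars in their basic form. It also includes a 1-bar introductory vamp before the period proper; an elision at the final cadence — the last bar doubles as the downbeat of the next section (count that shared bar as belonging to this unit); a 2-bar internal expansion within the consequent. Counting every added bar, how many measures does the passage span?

Basic parallel period: 3 + 3 = 6 bars.
6 (basic form) + 1 (introduction) + 2 (internal expansion) = 9.
The elision shares a bar with the next section but does not change this unit's count.

9 measures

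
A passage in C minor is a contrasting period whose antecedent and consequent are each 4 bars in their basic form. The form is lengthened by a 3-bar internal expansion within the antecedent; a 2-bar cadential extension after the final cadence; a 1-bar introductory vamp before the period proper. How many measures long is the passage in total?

Basic contrasting period: 4 + 4 = 8 bars.
8 (basic form) + 3 (internal expansion) + 2 (cadential extension) + 1 (introduction) = 14.

14 measures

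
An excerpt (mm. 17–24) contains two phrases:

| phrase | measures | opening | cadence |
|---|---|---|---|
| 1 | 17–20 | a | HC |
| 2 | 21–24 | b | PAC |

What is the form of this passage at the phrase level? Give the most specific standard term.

Phrase 1 ends with a half cadence (weaker) and phrase 2 with a perfect authentic cadence (stronger): antecedent + consequent = a period.
The two phrases open with different material (a / b), so the period is contrasting.

contrasting period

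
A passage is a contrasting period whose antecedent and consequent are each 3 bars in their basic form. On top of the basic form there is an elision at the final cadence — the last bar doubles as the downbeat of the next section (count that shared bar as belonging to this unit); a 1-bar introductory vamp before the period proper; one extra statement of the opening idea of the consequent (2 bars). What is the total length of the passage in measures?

Basic contrasting period: 3 + 3 = 6 bars.
6 (basic form) + 1 (introduction) + 2 (extra statement) = 9.
The elision shares a bar with the next section but does not change this unit's count.

9 measures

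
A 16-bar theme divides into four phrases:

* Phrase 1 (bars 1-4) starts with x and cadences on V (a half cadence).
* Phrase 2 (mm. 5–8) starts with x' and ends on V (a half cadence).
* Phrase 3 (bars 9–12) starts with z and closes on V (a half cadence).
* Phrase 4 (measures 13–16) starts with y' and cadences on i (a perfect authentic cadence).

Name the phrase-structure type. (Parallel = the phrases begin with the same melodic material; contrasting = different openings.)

contrasting double period

Four phrases in two halves: the first half (mm. 1-8) ends with a half cadence, the second (mm. 9–16) with a perfect authentic cadence — a large antecedent–consequent pair, i.e. a double period.
Phrase 3 begins with different material from phrase 1, making it contrasting.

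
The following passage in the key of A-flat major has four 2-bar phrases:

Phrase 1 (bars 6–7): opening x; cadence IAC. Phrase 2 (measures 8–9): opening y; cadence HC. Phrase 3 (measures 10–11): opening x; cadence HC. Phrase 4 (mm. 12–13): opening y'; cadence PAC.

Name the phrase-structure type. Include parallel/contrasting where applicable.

Four phrases in two halves: the first half (bars 6-9) ends with a half cadence, the second (mm. 10-13) with a perfect authentic cadence — a large antecedent–consequent pair, i.e. a double period.
Phrase 3 begins with the same material as phrase 1, making it parallel.

parallel double period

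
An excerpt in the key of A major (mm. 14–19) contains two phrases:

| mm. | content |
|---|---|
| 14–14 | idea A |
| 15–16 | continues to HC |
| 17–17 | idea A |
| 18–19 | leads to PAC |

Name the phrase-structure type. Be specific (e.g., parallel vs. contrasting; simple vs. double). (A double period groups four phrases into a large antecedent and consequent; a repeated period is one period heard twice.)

Phrase 1 ends with a half cadence (weaker) and phrase 2 with a perfect authentic cadence (stronger): antecedent + consequent = a period.
The two phrases open with the same material (A / A), so the period is parallel.

parallel period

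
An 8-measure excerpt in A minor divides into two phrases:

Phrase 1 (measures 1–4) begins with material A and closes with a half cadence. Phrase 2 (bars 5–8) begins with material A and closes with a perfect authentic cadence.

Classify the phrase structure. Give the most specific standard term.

Phrase 1 ends with a half cadence (weaker) and phrase 2 with a perfect authentic cadence (stronger): antecedent + consequent = a period.
The two phrases open with the same material (A / A), so the period is parallel.

parallel period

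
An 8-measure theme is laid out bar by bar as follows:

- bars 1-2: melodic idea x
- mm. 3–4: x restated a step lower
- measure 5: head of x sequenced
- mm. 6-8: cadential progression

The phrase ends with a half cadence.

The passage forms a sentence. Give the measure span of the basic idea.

measures 1–2

The presentation of a sentence is the basic idea (mm. 1–2) plus its repetition (measures 3-4); the basic idea is therefore mm. 1–2.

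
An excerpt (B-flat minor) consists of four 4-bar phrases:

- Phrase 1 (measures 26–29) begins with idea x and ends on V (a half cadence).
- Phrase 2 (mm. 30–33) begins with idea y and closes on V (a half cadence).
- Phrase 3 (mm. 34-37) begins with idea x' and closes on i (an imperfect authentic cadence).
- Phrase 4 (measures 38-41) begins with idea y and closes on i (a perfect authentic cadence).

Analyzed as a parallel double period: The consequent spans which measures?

measures 34–41

In a double period the four phrases pair into a large antecedent (phrases 1–2, ending half cadence) and a large consequent (phrases 3–4, ending perfect authentic cadence). The consequent spans measures 34-41.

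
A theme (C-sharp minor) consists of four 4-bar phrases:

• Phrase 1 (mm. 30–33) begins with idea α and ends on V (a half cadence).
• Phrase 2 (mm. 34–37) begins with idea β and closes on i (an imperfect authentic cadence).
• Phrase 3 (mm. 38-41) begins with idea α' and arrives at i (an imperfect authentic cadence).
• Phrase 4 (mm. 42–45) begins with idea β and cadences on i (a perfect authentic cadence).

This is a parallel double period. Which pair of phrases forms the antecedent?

phrases 1 and 2

In a double period the first pair of phrases (ending imperfect authentic cadence) is the large antecedent and the second pair (ending perfect authentic cadence) is the large consequent; the antecedent is phrases 1 and 2.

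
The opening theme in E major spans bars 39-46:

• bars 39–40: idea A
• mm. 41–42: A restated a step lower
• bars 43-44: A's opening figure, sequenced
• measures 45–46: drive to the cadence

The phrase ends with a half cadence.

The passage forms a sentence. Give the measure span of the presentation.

The presentation of a sentence is the basic idea (measures 39–40) plus its repetition (mm. 41–42); the presentation is therefore bars 39–42.

measures 39–42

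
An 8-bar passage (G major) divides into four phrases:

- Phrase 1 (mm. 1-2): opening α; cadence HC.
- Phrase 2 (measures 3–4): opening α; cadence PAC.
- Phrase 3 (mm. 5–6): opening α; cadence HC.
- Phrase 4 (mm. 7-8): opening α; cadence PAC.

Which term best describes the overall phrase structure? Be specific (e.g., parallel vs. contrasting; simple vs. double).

repeated period

The cadence pattern HC–PAC–HC–PAC is weak–strong twice, and phrases 3–4 restate phrases 1–2: a period heard twice, not a double period (which would end weakly at phrase 2).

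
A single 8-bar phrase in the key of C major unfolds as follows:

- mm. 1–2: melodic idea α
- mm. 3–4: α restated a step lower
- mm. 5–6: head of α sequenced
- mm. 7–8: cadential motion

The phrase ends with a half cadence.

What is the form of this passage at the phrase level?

Basic idea (bars 1–2) + its repetition (measures 3–4) form the presentation; fragmentation and cadence (measures 5-8) form the continuation — the 8-bar whole is a sentence.

sentence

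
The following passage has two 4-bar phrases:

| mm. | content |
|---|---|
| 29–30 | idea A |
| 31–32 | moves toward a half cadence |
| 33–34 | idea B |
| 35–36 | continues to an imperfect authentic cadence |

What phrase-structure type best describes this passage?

contrasting period

Phrase 1 ends with a half cadence (weaker) and phrase 2 with an imperfect authentic cadence (stronger): antecedent + consequent = a period.
The two phrases open with different material (A / B), so the period is contrasting.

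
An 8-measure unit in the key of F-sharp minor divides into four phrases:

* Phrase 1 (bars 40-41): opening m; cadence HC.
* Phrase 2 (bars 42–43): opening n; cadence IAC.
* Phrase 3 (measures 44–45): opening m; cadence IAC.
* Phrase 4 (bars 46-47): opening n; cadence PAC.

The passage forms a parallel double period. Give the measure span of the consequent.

measures 44–47

In a double period the first pair of phrases (ending imperfect authentic cadence) is the large antecedent and the second pair (ending perfect authentic cadence) is the large consequent; the consequent is measures 44–47.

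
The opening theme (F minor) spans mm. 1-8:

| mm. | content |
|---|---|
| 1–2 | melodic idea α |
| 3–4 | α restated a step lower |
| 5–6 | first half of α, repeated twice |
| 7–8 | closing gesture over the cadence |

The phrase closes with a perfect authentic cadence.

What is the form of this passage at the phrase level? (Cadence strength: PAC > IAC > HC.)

Basic idea (measures 1-2) + its repetition (bars 3–4) form the presentation; fragmentation and cadence (measures 5–8) form the continuation — the 8-bar whole is a sentence.

sentence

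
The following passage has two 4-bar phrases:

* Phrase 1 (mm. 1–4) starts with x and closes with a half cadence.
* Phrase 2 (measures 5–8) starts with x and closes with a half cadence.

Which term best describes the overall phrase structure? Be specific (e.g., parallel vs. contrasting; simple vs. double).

repeated phrase

Both phrases have the same opening (x) and the same cadence (half cadence): the second is a restatement, not a consequent, so this is a repeated phrase rather than a period.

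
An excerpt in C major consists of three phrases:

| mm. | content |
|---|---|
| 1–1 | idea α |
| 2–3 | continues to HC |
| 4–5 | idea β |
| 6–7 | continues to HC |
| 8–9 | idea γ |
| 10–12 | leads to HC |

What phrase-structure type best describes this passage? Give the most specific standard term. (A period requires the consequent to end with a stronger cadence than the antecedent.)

The final phrase closes with a half cadence, which is not stronger than the preceding half cadence; the 3 phrases lack an overall antecedent–consequent design and so form a phrase group.

phrase group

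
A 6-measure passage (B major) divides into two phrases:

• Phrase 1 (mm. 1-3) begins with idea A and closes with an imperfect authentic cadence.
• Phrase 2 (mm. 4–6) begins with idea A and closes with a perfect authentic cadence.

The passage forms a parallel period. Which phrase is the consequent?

phrase 2

The phrase ending with the weaker cadence (imperfect authentic cadence) is the antecedent; the one ending more conclusively (perfect authentic cadence) is the consequent. The consequent is phrase 2.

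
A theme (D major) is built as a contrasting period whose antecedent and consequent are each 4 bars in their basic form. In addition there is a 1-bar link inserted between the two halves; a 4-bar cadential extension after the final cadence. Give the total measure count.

13 measures

Basic contrasting period: 4 + 4 = 8 bars.
8 (basic form) + 1 (link) + 4 (cadential extension) = 13.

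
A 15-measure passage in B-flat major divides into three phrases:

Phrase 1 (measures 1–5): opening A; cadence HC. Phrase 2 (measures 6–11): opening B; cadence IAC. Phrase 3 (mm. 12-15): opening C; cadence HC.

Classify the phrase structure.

The final phrase closes with a half cadence, which is not stronger than the preceding imperfect authentic cadence; the 3 phrases lack an overall antecedent–consequent design and so form a phrase group.

phrase group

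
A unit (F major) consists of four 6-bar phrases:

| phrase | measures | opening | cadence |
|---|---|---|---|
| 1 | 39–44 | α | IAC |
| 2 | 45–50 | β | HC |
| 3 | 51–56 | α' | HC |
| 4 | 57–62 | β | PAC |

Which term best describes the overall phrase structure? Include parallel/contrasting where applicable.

parallel double period

Four phrases in two halves: the first half (mm. 39-50) ends with a half cadence, the second (measures 51–62) with a perfect authentic cadence — a large antecedent–consequent pair, i.e. a double period.
Phrase 3 begins with the same material as phrase 1, making it parallel.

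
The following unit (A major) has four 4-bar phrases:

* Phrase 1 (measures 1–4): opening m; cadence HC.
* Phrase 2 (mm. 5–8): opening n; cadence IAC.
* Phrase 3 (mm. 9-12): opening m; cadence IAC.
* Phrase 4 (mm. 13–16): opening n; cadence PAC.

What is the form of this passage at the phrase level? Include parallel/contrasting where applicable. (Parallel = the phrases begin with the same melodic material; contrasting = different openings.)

Four phrases in two halves: the first half (mm. 1–8) ends with an imperfect authentic cadence, the second (bars 9-16) with a perfect authentic cadence — a large antecedent–consequent pair, i.e. a double period.
Phrase 3 begins with the same material as phrase 1, making it parallel.

parallel double period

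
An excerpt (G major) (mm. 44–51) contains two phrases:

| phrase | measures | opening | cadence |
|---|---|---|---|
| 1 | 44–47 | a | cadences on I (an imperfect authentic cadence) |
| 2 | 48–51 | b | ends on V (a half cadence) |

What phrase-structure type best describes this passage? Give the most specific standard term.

The second phrase closes with a half cadence, which is not stronger than the first phrase's imperfect authentic cadence; without a weak→strong cadential pair there is no antecedent–consequent relationship, so this is a phrase group rather than a period.

phrase group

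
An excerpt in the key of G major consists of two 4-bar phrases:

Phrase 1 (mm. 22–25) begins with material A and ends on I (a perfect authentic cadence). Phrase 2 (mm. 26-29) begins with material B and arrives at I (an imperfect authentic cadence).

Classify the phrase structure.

phrase group

The second phrase closes with an imperfect authentic cadence, which is not stronger than the first phrase's perfect authentic cadence; without a weak→strong cadential pair there is no antecedent–consequent relationship, so this is a phrase group rather than a period.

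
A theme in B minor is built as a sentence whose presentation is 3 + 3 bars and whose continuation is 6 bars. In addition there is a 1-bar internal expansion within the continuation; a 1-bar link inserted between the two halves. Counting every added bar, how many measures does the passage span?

14 measures

Basic sentence: 3 + 3 + 6 = 12 bars.
12 (basic form) + 1 (internal expansion) + 1 (link) = 14.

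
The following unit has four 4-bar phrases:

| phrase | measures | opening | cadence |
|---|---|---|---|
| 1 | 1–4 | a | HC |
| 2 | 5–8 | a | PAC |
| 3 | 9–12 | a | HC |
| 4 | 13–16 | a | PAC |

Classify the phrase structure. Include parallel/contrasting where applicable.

The cadence pattern HC–PAC–HC–PAC is weak–strong twice, and phrases 3–4 restate phrases 1–2: a period heard twice, not a double period (which would end weakly at phrase 2).

repeated period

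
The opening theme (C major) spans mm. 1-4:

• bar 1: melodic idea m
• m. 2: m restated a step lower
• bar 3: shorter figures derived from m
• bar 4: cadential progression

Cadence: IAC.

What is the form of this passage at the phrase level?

sentence

Basic idea (m. 1) + its repetition (bar 2) form the presentation; fragmentation and cadence (mm. 3–4) form the continuation — the 4-bar whole is a sentence.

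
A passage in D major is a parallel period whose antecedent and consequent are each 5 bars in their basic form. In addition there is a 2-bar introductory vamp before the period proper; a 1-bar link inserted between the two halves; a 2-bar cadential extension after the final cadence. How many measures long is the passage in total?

15 measures

Basic parallel period: 5 + 5 = 10 bars.
10 (basic form) + 2 (introduction) + 1 (link) + 2 (cadential extension) = 15.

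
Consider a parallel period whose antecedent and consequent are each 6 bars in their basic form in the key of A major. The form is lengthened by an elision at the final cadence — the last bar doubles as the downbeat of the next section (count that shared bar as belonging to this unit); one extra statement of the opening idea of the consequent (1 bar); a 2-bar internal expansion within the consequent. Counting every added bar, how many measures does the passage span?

Basic parallel period: 6 + 6 = 12 bars.
12 (basic form) + 1 (extra statement) + 2 (internal expansion) = 15.
The elision shares a bar with the next section but does not change this unit's count.

15 measures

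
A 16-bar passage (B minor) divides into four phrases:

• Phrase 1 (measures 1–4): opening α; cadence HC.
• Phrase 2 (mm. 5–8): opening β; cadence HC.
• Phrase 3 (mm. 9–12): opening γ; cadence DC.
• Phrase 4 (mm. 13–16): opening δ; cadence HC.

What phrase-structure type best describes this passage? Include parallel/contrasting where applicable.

Phrase 4 ends with a half cadence, no stronger than phrase 2's half cadence, so the four phrases do not form a double period; nor do phrases 3–4 duplicate 1–2, so it is not a repeated period. With no phrase reaching a conclusive cadence, the passage is a phrase group.

phrase group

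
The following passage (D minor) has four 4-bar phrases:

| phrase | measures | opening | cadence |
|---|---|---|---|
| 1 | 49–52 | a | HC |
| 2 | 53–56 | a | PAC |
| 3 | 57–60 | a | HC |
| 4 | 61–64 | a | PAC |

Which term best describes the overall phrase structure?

repeated period

The cadence pattern HC–PAC–HC–PAC is weak–strong twice, and phrases 3–4 restate phrases 1–2: a period heard twice, not a double period (which would end weakly at phrase 2).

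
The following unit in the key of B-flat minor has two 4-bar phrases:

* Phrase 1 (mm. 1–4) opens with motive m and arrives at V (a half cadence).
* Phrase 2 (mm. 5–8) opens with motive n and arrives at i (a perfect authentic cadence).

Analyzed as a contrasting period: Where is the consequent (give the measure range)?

The antecedent is the phrase ending with the weaker cadence (half cadence, phrase 1) and the consequent the one ending more conclusively (perfect authentic cadence, phrase 2); the consequent is mm. 5–8.

measures 5–8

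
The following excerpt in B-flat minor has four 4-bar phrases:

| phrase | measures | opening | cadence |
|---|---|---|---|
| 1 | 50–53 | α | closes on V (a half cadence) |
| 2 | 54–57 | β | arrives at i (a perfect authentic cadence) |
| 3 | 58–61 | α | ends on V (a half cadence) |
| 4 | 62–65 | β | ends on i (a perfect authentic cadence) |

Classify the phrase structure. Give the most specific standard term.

The cadence pattern HC–PAC–HC–PAC is weak–strong twice, and phrases 3–4 restate phrases 1–2: a period heard twice, not a double period (which would end weakly at phrase 2).

repeated period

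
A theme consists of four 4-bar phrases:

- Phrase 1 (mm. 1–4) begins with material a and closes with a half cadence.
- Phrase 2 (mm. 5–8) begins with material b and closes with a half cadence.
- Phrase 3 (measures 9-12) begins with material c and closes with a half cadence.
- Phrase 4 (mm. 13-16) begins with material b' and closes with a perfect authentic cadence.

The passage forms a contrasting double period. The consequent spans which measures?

measures 9–16

In a double period the four phrases pair into a large antecedent (phrases 1–2, ending half cadence) and a large consequent (phrases 3–4, ending perfect authentic cadence). The consequent spans mm. 9–16.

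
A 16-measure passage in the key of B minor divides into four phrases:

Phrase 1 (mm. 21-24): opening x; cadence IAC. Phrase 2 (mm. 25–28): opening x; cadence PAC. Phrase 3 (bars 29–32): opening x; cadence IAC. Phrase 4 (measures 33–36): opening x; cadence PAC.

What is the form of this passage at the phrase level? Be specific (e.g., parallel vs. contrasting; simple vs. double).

repeated period

The cadence pattern IAC–PAC–IAC–PAC is weak–strong twice, and phrases 3–4 restate phrases 1–2: a period heard twice, not a double period (which would end weakly at phrase 2).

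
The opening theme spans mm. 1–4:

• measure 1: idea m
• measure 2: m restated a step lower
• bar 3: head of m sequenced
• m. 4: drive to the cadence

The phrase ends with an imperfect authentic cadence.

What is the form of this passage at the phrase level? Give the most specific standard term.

sentence

Basic idea (m. 1) + its repetition (m. 2) form the presentation; fragmentation and cadence (mm. 3-4) form the continuation — the 4-bar whole is a sentence.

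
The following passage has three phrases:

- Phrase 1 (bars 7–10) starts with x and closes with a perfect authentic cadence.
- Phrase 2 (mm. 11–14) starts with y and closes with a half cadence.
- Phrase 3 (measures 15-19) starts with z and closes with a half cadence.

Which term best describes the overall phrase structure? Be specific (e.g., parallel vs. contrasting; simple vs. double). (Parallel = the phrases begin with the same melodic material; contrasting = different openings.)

phrase group

The final phrase closes with a half cadence, which is not stronger than the preceding half cadence; the 3 phrases lack an overall antecedent–consequent design and so form a phrase group.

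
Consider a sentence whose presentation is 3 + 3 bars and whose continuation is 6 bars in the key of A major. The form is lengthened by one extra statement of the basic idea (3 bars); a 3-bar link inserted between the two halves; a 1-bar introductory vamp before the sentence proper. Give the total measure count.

Basic sentence: 3 + 3 + 6 = 12 bars.
12 (basic form) + 3 (extra statement) + 3 (link) + 1 (introduction) = 19.

19 measures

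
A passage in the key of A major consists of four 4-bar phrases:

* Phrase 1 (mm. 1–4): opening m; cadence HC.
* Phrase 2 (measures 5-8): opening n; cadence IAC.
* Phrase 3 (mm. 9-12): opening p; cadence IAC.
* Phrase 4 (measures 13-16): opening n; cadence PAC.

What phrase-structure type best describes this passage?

contrasting double period

Four phrases in two halves: the first half (mm. 1-8) ends with an imperfect authentic cadence, the second (mm. 9–16) with a perfect authentic cadence — a large antecedent–consequent pair, i.e. a double period.
Phrase 3 begins with different material from phrase 1, making it contrasting.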